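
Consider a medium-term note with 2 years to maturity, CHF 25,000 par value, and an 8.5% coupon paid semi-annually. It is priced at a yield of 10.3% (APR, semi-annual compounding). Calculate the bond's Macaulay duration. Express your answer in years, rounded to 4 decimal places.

Periodic yield y = 0.0515. Discount each cash flow and weight by its period:
  t   CF        PV=CF/(1+0.0515)^t    t·PV
  1     1,062.50     1,010.4612     1,010.4612
  2     1,062.50       960.9712     1,921.9425
  3     1,062.50       913.9051     2,741.7153
  4    26,062.50    21,319.5957    85,278.3827
  Σ                 24,204.9333    90,952.5018
Price P = Σ PV = 24,204.9333.
Macaulay duration = Σ(t·PV) / P = 90,952.5018 / 24,204.9333 = 3.75760 half-year periods.
In years: 3.75760 / 2 = 1.87880 years.

1.8788 years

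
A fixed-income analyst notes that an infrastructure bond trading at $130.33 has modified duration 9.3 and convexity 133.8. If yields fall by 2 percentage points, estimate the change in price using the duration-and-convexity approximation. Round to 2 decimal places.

+$27.73

Duration effect: -D_mod·Δy = -9.3 × (-0.02) = +0.186000
Convexity effect: ½·C·(Δy)² = 0.5 × 133.8 × (-0.02)² = +0.0267600
ΔP/P ≈ +0.186000 + 0.0267600 = +0.212760
ΔP ≈ 130.33 × (+0.212760) = +27.7290108.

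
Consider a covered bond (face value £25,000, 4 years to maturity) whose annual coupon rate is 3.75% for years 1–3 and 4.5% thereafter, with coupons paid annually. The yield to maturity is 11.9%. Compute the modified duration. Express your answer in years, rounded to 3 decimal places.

3.354 years

Periodic yield y = 0.119. First find Macaulay duration:
  t   CF        PV=CF/(1+0.119)^t    t·PV
  1       937.50       837.8016       837.8016
  2       937.50       748.7056     1,497.4113
  3       937.50       669.0846     2,007.2537
  4    26,125.00    16,662.3385    66,649.3540
  Σ                 18,917.9303    70,991.8206
P = 18,917.9303; Macaulay duration = 70,991.8206 / 18,917.9303 = 3.75262 years.
Modified duration = D_Mac / (1 + y) = 3.75262 / 1.119 = 3.35355 years.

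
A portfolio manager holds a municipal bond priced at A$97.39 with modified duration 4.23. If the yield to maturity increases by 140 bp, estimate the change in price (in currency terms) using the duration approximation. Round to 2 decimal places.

Duration approximation: ΔP/P ≈ -D_mod · Δy = -4.23 × (+0.014) = -0.059220.
ΔP ≈ 97.39 × (-0.059220) = -5.7674358.

-A$5.77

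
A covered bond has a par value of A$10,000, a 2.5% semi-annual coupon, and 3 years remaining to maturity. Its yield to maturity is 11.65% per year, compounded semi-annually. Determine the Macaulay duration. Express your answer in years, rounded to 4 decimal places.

2.8936 years

Periodic yield y = 0.05825. Discount each cash flow and weight by its period:
  t   CF        PV=CF/(1+0.05825)^t    t·PV
  1       125.00       118.1195       118.1195
  2       125.00       111.6178       223.2356
  3       125.00       105.4739       316.4218
  4       125.00        99.6683       398.6731
  5       125.00        94.1822       470.9108
  6    10,125.00     7,208.8397    43,253.0383
  Σ                  7,737.9014    44,780.3991
Price P = Σ PV = 7,737.9014.
Macaulay duration = Σ(t·PV) / P = 44,780.3991 / 7,737.9014 = 5.78715 half-year periods.
In years: 5.78715 / 2 = 2.89358 years.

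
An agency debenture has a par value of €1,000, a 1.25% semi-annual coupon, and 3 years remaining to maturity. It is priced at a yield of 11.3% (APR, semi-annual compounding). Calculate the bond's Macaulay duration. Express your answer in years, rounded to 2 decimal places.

Periodic yield y = 0.0565. Discount each cash flow and weight by its period:
  t   CF        PV=CF/(1+0.0565)^t    t·PV
  1         6.25         5.9158         5.9158
  2         6.25         5.5994        11.1988
  3         6.25         5.2999        15.8998
  4         6.25         5.0165        20.0661
  5         6.25         4.7482        23.7412
  6     1,006.25       723.5839     4,341.5033
  Σ                    750.1637     4,418.3249
Price P = Σ PV = 750.1637.
Macaulay duration = Σ(t·PV) / P = 4,418.3249 / 750.1637 = 5.88981 half-year periods.
In years: 5.88981 / 2 = 2.94491 years.

2.94 years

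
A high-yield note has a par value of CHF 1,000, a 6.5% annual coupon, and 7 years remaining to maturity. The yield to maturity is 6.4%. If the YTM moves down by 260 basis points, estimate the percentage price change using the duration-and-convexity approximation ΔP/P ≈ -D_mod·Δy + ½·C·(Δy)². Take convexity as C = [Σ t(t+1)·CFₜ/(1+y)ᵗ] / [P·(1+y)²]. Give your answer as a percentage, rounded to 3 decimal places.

With y = 0.064:
  t   CF        PV=CF/(1+0.064)^t    t·PV        t(t+1)·PV
  1        65.00        61.0902        61.0902         122.1805
  2        65.00        57.4156       114.8313         344.4938
  3        65.00        53.9621       161.8862         647.5446
  4        65.00        50.7162       202.8649       1,014.3243
  5        65.00        47.6656       238.3281       1,429.9685
  6        65.00        44.7985       268.7911       1,881.5375
  7     1,065.00       689.8556     4,828.9894      38,631.9152
  Σ                  1,005.5039     5,876.7811      44,071.9644
P = 1,005.5039; D_Mac = 5.84461 yrs; D_mod = 5.49306 yrs; C = 38.71644.
Duration effect: -5.49306 × (-0.026) = +0.142819
Convexity effect: 0.5 × 38.71644 × (-0.026)² = +0.0130862
ΔP/P ≈ +0.142819 + 0.0130862 = +0.155906 = +15.5906%.

+15.591%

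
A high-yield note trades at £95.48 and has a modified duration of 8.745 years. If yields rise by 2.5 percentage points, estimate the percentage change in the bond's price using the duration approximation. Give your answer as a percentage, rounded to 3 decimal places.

Duration approximation: ΔP/P ≈ -D_mod · Δy = -8.745 × (+0.025) = -0.218625.
As a percentage: -21.8625%.

-21.863%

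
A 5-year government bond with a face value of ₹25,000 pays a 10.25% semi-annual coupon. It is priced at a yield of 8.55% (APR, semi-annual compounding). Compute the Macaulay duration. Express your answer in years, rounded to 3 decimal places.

4.070 years

Periodic yield y = 0.04275. Discount each cash flow and weight by its period:
  t   CF        PV=CF/(1+0.04275)^t    t·PV
  1     1,281.25     1,228.7221     1,228.7221
  2     1,281.25     1,178.3478     2,356.6955
  3     1,281.25     1,130.0386     3,390.1158
  4     1,281.25     1,083.7100     4,334.8400
  5     1,281.25     1,039.2808     5,196.4038
  6     1,281.25       996.6730     5,980.0379
  7     1,281.25       955.8120     6,690.6842
  8     1,281.25       916.6263     7,333.0100
  9     1,281.25       879.0470     7,911.4229
  10   26,281.25    17,291.9524   172,919.5244
  Σ                 26,700.2100   217,341.4567
Price P = Σ PV = 26,700.2100.
Macaulay duration = Σ(t·PV) / P = 217,341.4567 / 26,700.2100 = 8.14007 half-year periods.
In years: 8.14007 / 2 = 4.07003 years.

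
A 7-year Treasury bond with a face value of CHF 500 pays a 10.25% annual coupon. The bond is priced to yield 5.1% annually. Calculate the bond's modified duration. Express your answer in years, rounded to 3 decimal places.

Periodic yield y = 0.051. First find Macaulay duration:
  t   CF        PV=CF/(1+0.051)^t    t·PV
  1        51.25        48.7631        48.7631
  2        51.25        46.3968        92.7937
  3        51.25        44.1454       132.4363
  4        51.25        42.0033       168.0130
  5        51.25        39.9650       199.8252
  6        51.25        38.0257       228.1544
  7       551.25       389.1613     2,724.1288
  Σ                    648.4606     3,594.1145
P = 648.4606; Macaulay duration = 3,594.1145 / 648.4606 = 5.54253 years.
Modified duration = D_Mac / (1 + y) = 5.54253 / 1.051 = 5.27358 years.

5.274 years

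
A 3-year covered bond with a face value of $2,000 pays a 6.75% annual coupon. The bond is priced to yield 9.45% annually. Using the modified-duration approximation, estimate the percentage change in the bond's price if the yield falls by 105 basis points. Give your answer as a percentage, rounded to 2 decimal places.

+2.69%

Periodic yield y = 0.0945. Modified duration first:
  t   CF        PV=CF/(1+0.0945)^t    t·PV
  1       135.00       123.3440       123.3440
  2       135.00       112.6944       225.3887
  3     2,135.00     1,628.3606     4,885.0818
  Σ                  1,864.3990     5,233.8145
P = 1,864.3990; D_Mac = 2.80724 yrs; D_mod = 2.80724/(1+0.0945) = 2.56486 yrs.
ΔP/P ≈ -D_mod · Δy = -2.56486 × (-0.0105) = +0.026931 = +2.6931%.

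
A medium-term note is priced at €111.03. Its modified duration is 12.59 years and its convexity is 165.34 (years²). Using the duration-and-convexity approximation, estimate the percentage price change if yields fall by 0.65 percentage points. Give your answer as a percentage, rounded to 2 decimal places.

+8.53%

Duration effect: -D_mod·Δy = -12.59 × (-0.0065) = +0.081835
Convexity effect: ½·C·(Δy)² = 0.5 × 165.34 × (-0.0065)² = +0.0034928075
ΔP/P ≈ +0.081835 + 0.0034928075 = +0.0853278075
= +8.53278075%.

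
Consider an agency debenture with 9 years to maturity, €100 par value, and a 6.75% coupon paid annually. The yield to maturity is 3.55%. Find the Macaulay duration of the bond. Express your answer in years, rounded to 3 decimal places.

Periodic yield y = 0.0355. Discount each cash flow and weight by its year:
  t   CF        PV=CF/(1+0.0355)^t    t·PV
  1         6.75         6.5186         6.5186
  2         6.75         6.2951        12.5902
  3         6.75         6.0793        18.2379
  4         6.75         5.8709        23.4835
  5         6.75         5.6696        28.3481
  6         6.75         5.4752        32.8514
  7         6.75         5.2875        37.0127
  8         6.75         5.1063        40.8501
  9       106.75        77.9861       701.8745
  Σ                    124.2886       901.7670
Price P = Σ PV = 124.2886.
Macaulay duration = Σ(t·PV) / P = 901.7670 / 124.2886 = 7.25543 years.

7.255 years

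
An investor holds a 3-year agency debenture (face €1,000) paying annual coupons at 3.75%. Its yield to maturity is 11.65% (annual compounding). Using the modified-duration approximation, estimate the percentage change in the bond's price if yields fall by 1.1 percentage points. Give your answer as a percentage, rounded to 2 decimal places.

Periodic yield y = 0.1165. Modified duration first:
  t   CF        PV=CF/(1+0.1165)^t    t·PV
  1        37.50        33.5871        33.5871
  2        37.50        30.0825        60.1650
  3     1,037.50       745.4387     2,236.3160
  Σ                    809.1083     2,330.0681
P = 809.1083; D_Mac = 2.87980 yrs; D_mod = 2.87980/(1+0.1165) = 2.57931 yrs.
ΔP/P ≈ -D_mod · Δy = -2.57931 × (-0.011) = +0.028372 = +2.8372%.

+2.84%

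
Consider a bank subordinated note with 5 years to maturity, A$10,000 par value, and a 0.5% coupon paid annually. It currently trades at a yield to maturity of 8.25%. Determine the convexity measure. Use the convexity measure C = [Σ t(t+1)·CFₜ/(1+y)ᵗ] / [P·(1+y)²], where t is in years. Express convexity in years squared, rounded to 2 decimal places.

25.18

With y = 0.0825:
  t   CF        PV=CF/(1+0.0825)^t    t·PV        t(t+1)·PV
  1        50.00        46.1894        46.1894          92.3788
  2        50.00        42.6692        85.3383         256.0150
  3        50.00        39.4172       118.2517         473.0070
  4        50.00        36.4132       145.6526         728.2632
  5    10,050.00     6,761.2429    33,806.2144     202,837.2862
  Σ                  6,925.9318    34,201.6465     204,386.9501
P = 6,925.9318.
Convexity = Σ t(t+1)·PV / [P·(1+y)²] = 204,386.9501 / (6,925.9318 × 1.171806) = 25.18368.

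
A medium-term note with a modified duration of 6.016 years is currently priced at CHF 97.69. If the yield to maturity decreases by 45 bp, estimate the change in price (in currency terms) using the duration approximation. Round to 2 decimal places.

Duration approximation: ΔP/P ≈ -D_mod · Δy = -6.016 × (-0.0045) = +0.027072.
ΔP ≈ 97.69 × (+0.027072) = +2.64466368.

+CHF 2.64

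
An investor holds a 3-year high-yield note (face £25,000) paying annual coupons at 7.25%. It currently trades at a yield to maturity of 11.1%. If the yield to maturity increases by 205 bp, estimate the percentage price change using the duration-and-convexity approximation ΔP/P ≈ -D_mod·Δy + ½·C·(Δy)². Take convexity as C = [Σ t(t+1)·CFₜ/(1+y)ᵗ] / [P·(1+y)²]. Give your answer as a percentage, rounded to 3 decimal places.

-4.965%

With y = 0.111:
  t   CF        PV=CF/(1+0.111)^t    t·PV        t(t+1)·PV
  1     1,812.50     1,631.4131     1,631.4131       3,262.8263
  2     1,812.50     1,468.4187     2,936.8373       8,810.5120
  3    26,812.50    19,552.1776    58,656.5327     234,626.1308
  Σ                 22,652.0094    63,224.7832     246,699.4691
P = 22,652.0094; D_Mac = 2.79113 yrs; D_mod = 2.51227 yrs; C = 8.82335.
Duration effect: -2.51227 × (+0.0205) = -0.051502
Convexity effect: 0.5 × 8.82335 × (0.0205)² = +0.0018540
ΔP/P ≈ -0.051502 + 0.0018540 = -0.049648 = -4.9648%.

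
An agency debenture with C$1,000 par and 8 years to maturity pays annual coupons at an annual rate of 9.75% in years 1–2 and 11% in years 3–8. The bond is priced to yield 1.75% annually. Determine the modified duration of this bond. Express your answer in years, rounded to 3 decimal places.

Periodic yield y = 0.0175. First find Macaulay duration:
  t   CF        PV=CF/(1+0.0175)^t    t·PV
  1        97.50        95.8231        95.8231
  2        97.50        94.1750       188.3501
  3       110.00       104.4214       313.2641
  4       110.00       102.6254       410.5017
  5       110.00       100.8604       504.3019
  6       110.00        99.1257       594.7541
  7       110.00        97.4208       681.9457
  8     1,110.00       966.1568     7,729.2548
  Σ                  1,660.6087    10,518.1955
P = 1,660.6087; Macaulay duration = 10,518.1955 / 1,660.6087 = 6.33394 years.
Modified duration = D_Mac / (1 + y) = 6.33394 / 1.0175 = 6.22500 years.

6.225 years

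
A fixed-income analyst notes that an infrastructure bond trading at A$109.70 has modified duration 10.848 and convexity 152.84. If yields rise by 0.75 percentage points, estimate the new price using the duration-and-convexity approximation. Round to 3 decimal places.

A$101.246

Duration effect: -D_mod·Δy = -10.848 × (+0.0075) = -0.081360
Convexity effect: ½·C·(Δy)² = 0.5 × 152.84 × (0.0075)² = +0.004298625
ΔP/P ≈ -0.081360 + 0.004298625 = -0.077061375
New price ≈ 109.70 × (1 - 0.077061375) = 101.2463671625.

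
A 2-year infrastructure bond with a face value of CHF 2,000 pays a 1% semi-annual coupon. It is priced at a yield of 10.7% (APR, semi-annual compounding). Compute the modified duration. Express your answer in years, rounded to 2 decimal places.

1.88 years

Periodic yield y = 0.0535. First find Macaulay duration:
  t   CF        PV=CF/(1+0.0535)^t    t·PV
  1        10.00         9.4922         9.4922
  2        10.00         9.0101        18.0203
  3        10.00         8.5526        25.6577
  4     2,010.00     1,631.7661     6,527.0643
  Σ                  1,658.8209     6,580.2344
P = 1,658.8209; Macaulay duration = 6,580.2344 / 1,658.8209 = 3.96681 half-year periods = 1.98341 years.
Modified duration = D_Mac / (1 + y) = 1.98341 / 1.0535 = 1.88268 years.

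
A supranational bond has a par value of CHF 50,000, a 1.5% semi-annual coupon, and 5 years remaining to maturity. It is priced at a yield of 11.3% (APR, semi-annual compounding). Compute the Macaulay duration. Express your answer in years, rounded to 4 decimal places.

4.7806 years

Periodic yield y = 0.0565. Discount each cash flow and weight by its period:
  t   CF        PV=CF/(1+0.0565)^t    t·PV
  1       375.00       354.9456       354.9456
  2       375.00       335.9636       671.9273
  3       375.00       317.9968       953.9904
  4       375.00       300.9908     1,203.9633
  5       375.00       284.8943     1,424.4715
  6       375.00       269.6586     1,617.9515
  7       375.00       255.2377     1,786.6636
  8       375.00       241.5879     1,932.7035
  9       375.00       228.6682     2,058.0137
  10   50,375.00    29,075.0215   290,750.2155
  Σ                 31,664.9651   302,754.8460
Price P = Σ PV = 31,664.9651.
Macaulay duration = Σ(t·PV) / P = 302,754.8460 / 31,664.9651 = 9.56119 half-year periods.
In years: 9.56119 / 2 = 4.78060 years.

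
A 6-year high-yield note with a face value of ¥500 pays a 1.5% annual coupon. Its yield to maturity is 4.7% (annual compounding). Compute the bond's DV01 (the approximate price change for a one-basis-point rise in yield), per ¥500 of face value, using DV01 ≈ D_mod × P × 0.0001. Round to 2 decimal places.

¥0.23

Periodic yield y = 0.047.
  t   CF        PV=CF/(1+0.047)^t    t·PV
  1         7.50         7.1633         7.1633
  2         7.50         6.8418        13.6835
  3         7.50         6.5346        19.6039
  4         7.50         6.2413        24.9652
  5         7.50         5.9611        29.8056
  6       507.50       385.2618     2,311.5708
  Σ                    418.0039     2,406.7924
P = 418.0039; D_Mac = 5.75782 yrs; D_mod = 5.49935 yrs.
DV01 ≈ 5.49935 × 418.0039 × 0.0001 = 0.229875.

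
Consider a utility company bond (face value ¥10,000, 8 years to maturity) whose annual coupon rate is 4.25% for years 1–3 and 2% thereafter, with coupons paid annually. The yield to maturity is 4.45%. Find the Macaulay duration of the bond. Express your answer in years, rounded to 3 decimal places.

7.038 years

Periodic yield y = 0.0445. Discount each cash flow and weight by its year:
  t   CF        PV=CF/(1+0.0445)^t    t·PV
  1       425.00       406.8933       406.8933
  2       425.00       389.5579       779.1158
  3       425.00       372.9612     1,118.8835
  4       200.00       168.0336       672.1345
  5       200.00       160.8747       804.3735
  6       200.00       154.0208       924.1247
  7       200.00       147.4589     1,032.2121
  8    10,200.00     7,200.0020    57,600.0160
  Σ                  8,999.8023    63,337.7534
Price P = Σ PV = 8,999.8023.
Macaulay duration = Σ(t·PV) / P = 63,337.7534 / 8,999.8023 = 7.03768 years.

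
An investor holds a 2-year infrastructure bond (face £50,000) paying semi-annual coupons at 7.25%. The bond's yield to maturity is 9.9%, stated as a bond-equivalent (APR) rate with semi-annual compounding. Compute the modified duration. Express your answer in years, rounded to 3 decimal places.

Periodic yield y = 0.0495. First find Macaulay duration:
  t   CF        PV=CF/(1+0.0495)^t    t·PV
  1     1,812.50     1,727.0129     1,727.0129
  2     1,812.50     1,645.5578     3,291.1155
  3     1,812.50     1,567.9445     4,703.8335
  4    51,812.50    42,707.5616   170,830.2465
  Σ                 47,648.0767   180,552.2084
P = 47,648.0767; Macaulay duration = 180,552.2084 / 47,648.0767 = 3.78929 half-year periods = 1.89464 years.
Modified duration = D_Mac / (1 + y) = 1.89464 / 1.0495 = 1.80528 years.

1.805 years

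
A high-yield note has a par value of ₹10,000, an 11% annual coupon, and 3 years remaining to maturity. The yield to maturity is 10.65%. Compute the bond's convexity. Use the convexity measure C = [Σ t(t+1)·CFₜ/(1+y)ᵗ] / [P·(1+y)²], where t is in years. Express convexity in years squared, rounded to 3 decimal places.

8.560

With y = 0.1065:
  t   CF        PV=CF/(1+0.1065)^t    t·PV        t(t+1)·PV
  1     1,100.00       994.1256       994.1256       1,988.2512
  2     1,100.00       898.4416     1,796.8832       5,390.6496
  3    11,100.00     8,193.4862    24,580.4585      98,321.8338
  Σ                 10,086.0534    27,371.4673     105,700.7346
P = 10,086.0534.
Convexity = Σ t(t+1)·PV / [P·(1+y)²] = 105,700.7346 / (10,086.0534 × 1.224342) = 8.55961.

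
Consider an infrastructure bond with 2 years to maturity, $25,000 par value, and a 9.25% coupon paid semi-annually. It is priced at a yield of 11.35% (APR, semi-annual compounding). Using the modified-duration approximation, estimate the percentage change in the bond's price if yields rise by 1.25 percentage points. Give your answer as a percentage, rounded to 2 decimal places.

Periodic yield y = 0.05675. Modified duration first:
  t   CF        PV=CF/(1+0.05675)^t    t·PV
  1     1,156.25     1,094.1566     1,094.1566
  2     1,156.25     1,035.3978     2,070.7956
  3     1,156.25       979.7945     2,939.3834
  4    26,156.25    20,974.2506    83,897.0026
  Σ                 24,083.5995    90,001.3381
P = 24,083.5995; D_Mac = 3.73704 half-year periods = 1.86852 yrs; D_mod = 1.86852/(1+0.05675) = 1.76818 yrs.
ΔP/P ≈ -D_mod · Δy = -1.76818 × (+0.0125) = -0.022102 = -2.2102%.

-2.21%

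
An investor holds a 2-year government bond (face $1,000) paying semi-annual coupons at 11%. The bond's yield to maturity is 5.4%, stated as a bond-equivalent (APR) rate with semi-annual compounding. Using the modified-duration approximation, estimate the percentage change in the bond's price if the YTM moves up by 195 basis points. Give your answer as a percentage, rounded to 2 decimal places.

-3.53%

Periodic yield y = 0.027. Modified duration first:
  t   CF        PV=CF/(1+0.027)^t    t·PV
  1        55.00        53.5540        53.5540
  2        55.00        52.1461       104.2922
  3        55.00        50.7752       152.3255
  4     1,055.00       948.3544     3,793.4178
  Σ                  1,104.8298     4,103.5895
P = 1,104.8298; D_Mac = 3.71423 half-year periods = 1.85711 yrs; D_mod = 1.85711/(1+0.027) = 1.80829 yrs.
ΔP/P ≈ -D_mod · Δy = -1.80829 × (+0.0195) = -0.035262 = -3.5262%.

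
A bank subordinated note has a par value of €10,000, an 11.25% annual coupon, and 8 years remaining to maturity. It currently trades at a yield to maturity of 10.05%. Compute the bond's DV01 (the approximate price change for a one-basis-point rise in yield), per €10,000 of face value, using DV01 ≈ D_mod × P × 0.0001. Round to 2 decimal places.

€5.56

Periodic yield y = 0.1005.
  t   CF        PV=CF/(1+0.1005)^t    t·PV
  1     1,125.00     1,022.2626     1,022.2626
  2     1,125.00       928.9074     1,857.8148
  3     1,125.00       844.0776     2,532.2328
  4     1,125.00       766.9947     3,067.9786
  5     1,125.00       696.9511     3,484.7553
  6     1,125.00       633.3040     3,799.8241
  7     1,125.00       575.4693     4,028.2854
  8    11,125.00     5,171.0608    41,368.4864
  Σ                 10,639.0275    61,161.6402
P = 10,639.0275; D_Mac = 5.74880 yrs; D_mod = 5.22381 yrs.
DV01 ≈ 5.22381 × 10,639.0275 × 0.0001 = 5.557623.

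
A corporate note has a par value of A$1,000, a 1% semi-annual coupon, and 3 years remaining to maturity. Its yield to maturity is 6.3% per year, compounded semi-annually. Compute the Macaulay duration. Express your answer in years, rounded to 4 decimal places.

Periodic yield y = 0.0315. Discount each cash flow and weight by its period:
  t   CF        PV=CF/(1+0.0315)^t    t·PV
  1         5.00         4.8473         4.8473
  2         5.00         4.6993         9.3986
  3         5.00         4.5558        13.6673
  4         5.00         4.4167        17.6666
  5         5.00         4.2818        21.4089
  6     1,005.00       834.3546     5,006.1276
  Σ                    857.1554     5,073.1163
Price P = Σ PV = 857.1554.
Macaulay duration = Σ(t·PV) / P = 5,073.1163 / 857.1554 = 5.91855 half-year periods.
In years: 5.91855 / 2 = 2.95927 years.

2.9593 years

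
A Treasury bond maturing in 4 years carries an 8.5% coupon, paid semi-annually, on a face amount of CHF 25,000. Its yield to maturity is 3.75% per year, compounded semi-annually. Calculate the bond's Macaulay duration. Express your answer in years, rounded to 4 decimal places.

Periodic yield y = 0.01875. Discount each cash flow and weight by its period:
  t   CF        PV=CF/(1+0.01875)^t    t·PV
  1     1,062.50     1,042.9448     1,042.9448
  2     1,062.50     1,023.7495     2,047.4990
  3     1,062.50     1,004.9075     3,014.7224
  4     1,062.50       986.4122     3,945.6490
  5     1,062.50       968.2574     4,841.2871
  6     1,062.50       950.4367     5,702.6203
  7     1,062.50       932.9440     6,530.6082
  8    26,062.50    22,463.3797   179,707.0377
  Σ                 29,373.0318   206,832.3684
Price P = Σ PV = 29,373.0318.
Macaulay duration = Σ(t·PV) / P = 206,832.3684 / 29,373.0318 = 7.04157 half-year periods.
In years: 7.04157 / 2 = 3.52079 years.

3.5208 years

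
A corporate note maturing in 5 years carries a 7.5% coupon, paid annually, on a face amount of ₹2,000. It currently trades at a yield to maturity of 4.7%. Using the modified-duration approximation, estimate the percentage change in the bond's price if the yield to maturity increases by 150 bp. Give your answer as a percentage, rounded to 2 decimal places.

Periodic yield y = 0.047. Modified duration first:
  t   CF        PV=CF/(1+0.047)^t    t·PV
  1       150.00       143.2665       143.2665
  2       150.00       136.8352       273.6704
  3       150.00       130.6927       392.0780
  4       150.00       124.8259       499.3034
  5     2,150.00     1,708.8544     8,544.2718
  Σ                  2,244.4746     9,852.5901
P = 2,244.4746; D_Mac = 4.38971 yrs; D_mod = 4.38971/(1+0.047) = 4.19265 yrs.
ΔP/P ≈ -D_mod · Δy = -4.19265 × (+0.015) = -0.062890 = -6.2890%.

-6.29%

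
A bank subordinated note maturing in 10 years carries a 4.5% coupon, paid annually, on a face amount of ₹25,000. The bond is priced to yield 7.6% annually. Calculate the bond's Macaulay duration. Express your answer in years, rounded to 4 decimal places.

8.0109 years

Periodic yield y = 0.076. Discount each cash flow and weight by its year:
  t   CF        PV=CF/(1+0.076)^t    t·PV
  1     1,125.00     1,045.5390     1,045.5390
  2     1,125.00       971.6906     1,943.3811
  3     1,125.00       903.0581     2,709.1744
  4     1,125.00       839.2734     3,357.0934
  5     1,125.00       779.9938     3,899.9691
  6     1,125.00       724.9013     4,349.4080
  7     1,125.00       673.7001     4,715.9008
  8     1,125.00       626.1154     5,008.9228
  9     1,125.00       581.8916     5,237.0243
  10   26,125.00    12,558.3790   125,583.7901
  Σ                 19,704.5423   157,850.2031
Price P = Σ PV = 19,704.5423.
Macaulay duration = Σ(t·PV) / P = 157,850.2031 / 19,704.5423 = 8.01085 years.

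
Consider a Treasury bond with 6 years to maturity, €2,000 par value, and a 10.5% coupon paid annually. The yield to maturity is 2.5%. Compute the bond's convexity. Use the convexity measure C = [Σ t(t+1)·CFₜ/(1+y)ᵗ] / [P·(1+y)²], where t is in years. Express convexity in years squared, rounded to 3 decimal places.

30.841

With y = 0.025:
  t   CF        PV=CF/(1+0.025)^t    t·PV        t(t+1)·PV
  1       210.00       204.8780       204.8780         409.7561
  2       210.00       199.8810       399.7620       1,199.2861
  3       210.00       195.0059       585.0176       2,340.0705
  4       210.00       190.2496       760.9985       3,804.9927
  5       210.00       185.6094       928.0470       5,568.2820
  6     2,210.00     1,905.6761    11,434.0564      80,038.3951
  Σ                  2,881.3001    14,312.7597      93,360.7826
P = 2,881.3001.
Convexity = Σ t(t+1)·PV / [P·(1+y)²] = 93,360.7826 / (2,881.3001 × 1.050625) = 30.84099.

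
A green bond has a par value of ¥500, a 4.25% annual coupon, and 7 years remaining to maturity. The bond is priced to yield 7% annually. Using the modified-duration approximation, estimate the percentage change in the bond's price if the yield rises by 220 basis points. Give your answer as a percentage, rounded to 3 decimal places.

Periodic yield y = 0.07. Modified duration first:
  t   CF        PV=CF/(1+0.07)^t    t·PV
  1        21.25        19.8598        19.8598
  2        21.25        18.5606        37.1211
  3        21.25        17.3463        52.0390
  4        21.25        16.2115        64.8461
  5        21.25        15.1510        75.7548
  6        21.25        14.1598        84.9586
  7       521.25       324.6083     2,272.2581
  Σ                    425.8973     2,606.8376
P = 425.8973; D_Mac = 6.12081 yrs; D_mod = 6.12081/(1+0.07) = 5.72039 yrs.
ΔP/P ≈ -D_mod · Δy = -5.72039 × (+0.022) = -0.125848 = -12.5848%.

-12.585%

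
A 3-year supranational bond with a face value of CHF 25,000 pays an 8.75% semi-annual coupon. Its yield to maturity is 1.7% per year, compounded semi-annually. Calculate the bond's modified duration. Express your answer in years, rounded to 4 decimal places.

2.7100 years

Periodic yield y = 0.0085. First find Macaulay duration:
  t   CF        PV=CF/(1+0.0085)^t    t·PV
  1     1,093.75     1,084.5315     1,084.5315
  2     1,093.75     1,075.3907     2,150.7813
  3     1,093.75     1,066.3269     3,198.9806
  4     1,093.75     1,057.3395     4,229.3580
  5     1,093.75     1,048.4279     5,242.1393
  6    26,093.75    24,801.6790   148,810.0739
  Σ                 30,133.6954   164,715.8646
P = 30,133.6954; Macaulay duration = 164,715.8646 / 30,133.6954 = 5.46617 half-year periods = 2.73308 years.
Modified duration = D_Mac / (1 + y) = 2.73308 / 1.0085 = 2.71005 years.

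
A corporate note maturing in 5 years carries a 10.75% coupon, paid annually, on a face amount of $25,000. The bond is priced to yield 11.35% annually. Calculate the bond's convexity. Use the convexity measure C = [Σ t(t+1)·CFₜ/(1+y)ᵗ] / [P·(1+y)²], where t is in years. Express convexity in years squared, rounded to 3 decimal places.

18.518

With y = 0.1135:
  t   CF        PV=CF/(1+0.1135)^t    t·PV        t(t+1)·PV
  1     2,687.50     2,413.5608     2,413.5608       4,827.1217
  2     2,687.50     2,167.5445     4,335.0891      13,005.2672
  3     2,687.50     1,946.6049     5,839.8147      23,359.2586
  4     2,687.50     1,748.1858     6,992.7432      34,963.7159
  5    27,687.50    16,174.5660    80,872.8301     485,236.9804
  Σ                 24,450.4621   100,454.0378     561,392.3438
P = 24,450.4621.
Convexity = Σ t(t+1)·PV / [P·(1+y)²] = 561,392.3438 / (24,450.4621 × 1.239882) = 18.51821.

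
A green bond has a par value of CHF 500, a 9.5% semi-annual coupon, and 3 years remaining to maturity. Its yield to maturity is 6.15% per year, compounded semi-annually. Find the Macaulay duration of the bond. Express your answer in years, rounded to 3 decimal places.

2.695 years

Periodic yield y = 0.03075. Discount each cash flow and weight by its period:
  t   CF        PV=CF/(1+0.03075)^t    t·PV
  1        23.75        23.0415        23.0415
  2        23.75        22.3541        44.7082
  3        23.75        21.6872        65.0616
  4        23.75        21.0402        84.1609
  5        23.75        20.4125       102.0627
  6       523.75       436.7209     2,620.3254
  Σ                    545.2564     2,939.3602
Price P = Σ PV = 545.2564.
Macaulay duration = Σ(t·PV) / P = 2,939.3602 / 545.2564 = 5.39079 half-year periods.
In years: 5.39079 / 2 = 2.69539 years.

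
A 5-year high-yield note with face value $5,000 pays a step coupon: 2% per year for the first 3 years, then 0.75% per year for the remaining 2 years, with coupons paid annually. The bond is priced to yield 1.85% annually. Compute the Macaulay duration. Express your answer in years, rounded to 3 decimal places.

Periodic yield y = 0.0185. Discount each cash flow and weight by its year:
  t   CF        PV=CF/(1+0.0185)^t    t·PV
  1       100.00        98.1836        98.1836
  2       100.00        96.4002       192.8004
  3       100.00        94.6492       283.9476
  4        37.50        34.8487       139.3950
  5     5,037.50     4,596.3161    22,981.5807
  Σ                  4,920.3979    23,695.9073
Price P = Σ PV = 4,920.3979.
Macaulay duration = Σ(t·PV) / P = 23,695.9073 / 4,920.3979 = 4.81585 years.

4.816 years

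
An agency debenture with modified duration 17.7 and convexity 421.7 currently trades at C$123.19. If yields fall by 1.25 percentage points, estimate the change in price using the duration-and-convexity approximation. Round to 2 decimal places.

Duration effect: -D_mod·Δy = -17.7 × (-0.0125) = +0.221250
Convexity effect: ½·C·(Δy)² = 0.5 × 421.7 × (-0.0125)² = +0.0329453125
ΔP/P ≈ +0.221250 + 0.0329453125 = +0.2541953125
ΔP ≈ 123.19 × (+0.2541953125) = +31.314320546875.

+C$31.31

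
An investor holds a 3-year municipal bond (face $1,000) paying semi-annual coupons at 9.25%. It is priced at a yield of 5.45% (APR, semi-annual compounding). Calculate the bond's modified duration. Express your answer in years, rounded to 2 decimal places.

Periodic yield y = 0.02725. First find Macaulay duration:
  t   CF        PV=CF/(1+0.02725)^t    t·PV
  1        46.25        45.0231        45.0231
  2        46.25        43.8288        87.6576
  3        46.25        42.6661       127.9984
  4        46.25        41.5343       166.1373
  5        46.25        40.4325       202.1627
  6     1,046.25       890.3865     5,342.3191
  Σ                  1,103.8714     5,971.2981
P = 1,103.8714; Macaulay duration = 5,971.2981 / 1,103.8714 = 5.40941 half-year periods = 2.70471 years.
Modified duration = D_Mac / (1 + y) = 2.70471 / 1.02725 = 2.63296 years.

2.63 years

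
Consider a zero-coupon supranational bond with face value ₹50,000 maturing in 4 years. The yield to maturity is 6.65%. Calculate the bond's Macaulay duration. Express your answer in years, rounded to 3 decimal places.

4.000 years

A zero-coupon bond has a single cash flow at maturity, so its Macaulay duration equals its maturity: 4 years.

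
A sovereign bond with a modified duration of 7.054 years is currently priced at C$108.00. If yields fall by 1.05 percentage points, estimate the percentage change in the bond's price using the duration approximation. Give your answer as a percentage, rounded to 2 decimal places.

+7.41%

Duration approximation: ΔP/P ≈ -D_mod · Δy = -7.054 × (-0.0105) = +0.074067.
As a percentage: +7.4067%.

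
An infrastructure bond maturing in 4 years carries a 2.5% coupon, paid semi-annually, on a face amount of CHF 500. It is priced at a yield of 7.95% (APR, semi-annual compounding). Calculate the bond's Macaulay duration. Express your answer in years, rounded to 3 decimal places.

Periodic yield y = 0.03975. Discount each cash flow and weight by its period:
  t   CF        PV=CF/(1+0.03975)^t    t·PV
  1         6.25         6.0111         6.0111
  2         6.25         5.7813        11.5625
  3         6.25         5.5602        16.6807
  4         6.25         5.3477        21.3907
  5         6.25         5.1432        25.7161
  6         6.25         4.9466        29.6796
  7         6.25         4.7575        33.3024
  8       506.25       370.6241     2,964.9924
  Σ                    408.1716     3,109.3355
Price P = Σ PV = 408.1716.
Macaulay duration = Σ(t·PV) / P = 3,109.3355 / 408.1716 = 7.61772 half-year periods.
In years: 7.61772 / 2 = 3.80886 years.

3.809 years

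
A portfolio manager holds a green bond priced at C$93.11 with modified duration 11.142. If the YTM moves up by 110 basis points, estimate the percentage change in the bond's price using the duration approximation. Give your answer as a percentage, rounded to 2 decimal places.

Duration approximation: ΔP/P ≈ -D_mod · Δy = -11.142 × (+0.011) = -0.122562.
As a percentage: -12.2562%.

-12.26%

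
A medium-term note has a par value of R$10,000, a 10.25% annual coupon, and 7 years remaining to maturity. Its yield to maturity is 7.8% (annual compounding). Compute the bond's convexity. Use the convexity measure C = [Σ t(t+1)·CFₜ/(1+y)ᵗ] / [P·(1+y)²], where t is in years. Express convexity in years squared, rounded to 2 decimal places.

33.99

With y = 0.078:
  t   CF        PV=CF/(1+0.078)^t    t·PV        t(t+1)·PV
  1     1,025.00       950.8349       950.8349       1,901.6698
  2     1,025.00       882.0361     1,764.0721       5,292.2164
  3     1,025.00       818.2153     2,454.6458       9,818.5833
  4     1,025.00       759.0123     3,036.0493      15,180.2463
  5     1,025.00       704.0931     3,520.4653      21,122.7917
  6     1,025.00       653.1475     3,918.8853      27,432.1970
  7    11,025.00     6,516.9933    45,618.9529     364,951.6228
  Σ                 11,284.3324    61,263.9055     445,699.3273
P = 11,284.3324.
Convexity = Σ t(t+1)·PV / [P·(1+y)²] = 445,699.3273 / (11,284.3324 × 1.162084) = 33.98823.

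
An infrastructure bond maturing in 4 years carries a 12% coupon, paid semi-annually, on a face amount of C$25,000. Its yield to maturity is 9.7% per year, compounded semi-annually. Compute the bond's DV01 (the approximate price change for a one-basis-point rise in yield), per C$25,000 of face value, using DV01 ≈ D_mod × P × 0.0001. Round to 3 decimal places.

Periodic yield y = 0.0485.
  t   CF        PV=CF/(1+0.0485)^t    t·PV
  1     1,500.00     1,430.6152     1,430.6152
  2     1,500.00     1,364.4398     2,728.8797
  3     1,500.00     1,301.3255     3,903.9766
  4     1,500.00     1,241.1307     4,964.5228
  5     1,500.00     1,183.7203     5,918.6014
  6     1,500.00     1,128.9654     6,773.7927
  7     1,500.00     1,076.7434     7,537.2037
  8    26,500.00    18,142.5528   145,140.4223
  Σ                 26,869.4932   178,398.0144
P = 26,869.4932; D_Mac = 6.63943 half-year periods = 3.31971 yrs; D_mod = 3.16615 yrs.
DV01 ≈ 3.16615 × 26,869.4932 × 0.0001 = 8.507297.

C$8.507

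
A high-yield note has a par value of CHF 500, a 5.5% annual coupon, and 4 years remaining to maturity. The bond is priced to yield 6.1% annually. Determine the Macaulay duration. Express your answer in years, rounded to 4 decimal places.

3.6944 years

Periodic yield y = 0.061. Discount each cash flow and weight by its year:
  t   CF        PV=CF/(1+0.061)^t    t·PV
  1        27.50        25.9189        25.9189
  2        27.50        24.4288        48.8576
  3        27.50        23.0243        69.0729
  4       527.50       416.2564     1,665.0256
  Σ                    489.6284     1,808.8751
Price P = Σ PV = 489.6284.
Macaulay duration = Σ(t·PV) / P = 1,808.8751 / 489.6284 = 3.69438 years.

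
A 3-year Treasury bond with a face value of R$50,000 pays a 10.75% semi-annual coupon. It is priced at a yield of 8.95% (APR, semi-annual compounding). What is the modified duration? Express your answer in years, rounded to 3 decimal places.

2.538 years

Periodic yield y = 0.04475. First find Macaulay duration:
  t   CF        PV=CF/(1+0.04475)^t    t·PV
  1     2,687.50     2,572.3857     2,572.3857
  2     2,687.50     2,462.2022     4,924.4044
  3     2,687.50     2,356.7382     7,070.2145
  4     2,687.50     2,255.7915     9,023.1660
  5     2,687.50     2,159.1687    10,795.8434
  6    52,687.50    40,516.6298   243,099.7787
  Σ                 52,322.9160   277,485.7927
P = 52,322.9160; Macaulay duration = 277,485.7927 / 52,322.9160 = 5.30333 half-year periods = 2.65167 years.
Modified duration = D_Mac / (1 + y) = 2.65167 / 1.04475 = 2.53809 years.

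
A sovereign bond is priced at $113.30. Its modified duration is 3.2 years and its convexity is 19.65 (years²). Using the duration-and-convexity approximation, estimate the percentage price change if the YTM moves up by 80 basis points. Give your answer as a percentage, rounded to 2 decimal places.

Duration effect: -D_mod·Δy = -3.2 × (+0.008) = -0.025600
Convexity effect: ½·C·(Δy)² = 0.5 × 19.65 × (0.008)² = +0.0006288
ΔP/P ≈ -0.025600 + 0.0006288 = -0.0249712
= -2.49712%.

-2.50%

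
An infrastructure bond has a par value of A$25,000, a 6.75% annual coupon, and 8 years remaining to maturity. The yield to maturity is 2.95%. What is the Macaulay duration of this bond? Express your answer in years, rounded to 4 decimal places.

Periodic yield y = 0.0295. Discount each cash flow and weight by its year:
  t   CF        PV=CF/(1+0.0295)^t    t·PV
  1     1,687.50     1,639.1452     1,639.1452
  2     1,687.50     1,592.1760     3,184.3520
  3     1,687.50     1,546.5527     4,639.6582
  4     1,687.50     1,502.2367     6,008.9469
  5     1,687.50     1,459.1906     7,295.9531
  6     1,687.50     1,417.3780     8,504.2678
  7     1,687.50     1,376.7634     9,637.3441
  8    26,687.50    21,149.3529   169,194.8235
  Σ                 31,682.7956   210,104.4908
Price P = Σ PV = 31,682.7956.
Macaulay duration = Σ(t·PV) / P = 210,104.4908 / 31,682.7956 = 6.63150 years.

6.6315 years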